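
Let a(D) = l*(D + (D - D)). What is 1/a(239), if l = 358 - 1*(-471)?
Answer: 1/198131 ≈ 5.0472e-6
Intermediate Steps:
l = 829 (l = 358 + 471 = 829)
a(D) = 829*D (a(D) = 829*(D + (D - D)) = 829*(D + 0) = 829*D)
1/a(239) = 1/(829*239) = 1/198131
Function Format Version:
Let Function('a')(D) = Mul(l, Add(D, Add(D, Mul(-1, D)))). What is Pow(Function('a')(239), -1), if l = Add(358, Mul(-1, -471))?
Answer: Rational(1, 198131) ≈ 5.0472e-6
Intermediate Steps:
l = 829 (l = Add(358, 471) = 829)
Function('a')(D) = Mul(829, D) (Function('a')(D) = Mul(829, Add(D, Add(D, Mul(-1, D)))) = Mul(829, Add(D, 0)) = Mul(829, D))
Pow(Function('a')(239), -1) = Pow(Mul(829, 239), -1) = Pow(198131, -1) = Rational(1, 198131)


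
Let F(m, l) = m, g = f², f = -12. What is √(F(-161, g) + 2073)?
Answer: 2*√478 ≈ 43.726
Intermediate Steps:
g = 144 (g = (-12)² = 144)
√(F(-161, g) + 2073) = √(-161 + 2073) = √1912 = 2*√478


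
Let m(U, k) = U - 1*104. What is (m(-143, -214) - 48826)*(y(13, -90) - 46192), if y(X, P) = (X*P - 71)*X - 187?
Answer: 3067651376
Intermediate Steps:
y(X, P) = -187 + X*(-71 + P*X) (y(X, P) = (P*X - 71)*X - 187 = (-71 + P*X)*X - 187 = X*(-71 + P*X) - 187 = -187 + X*(-71 + P*X))
m(U, k) = -104 + U (m(U, k) = U - 104 = -104 + U)
(m(-143, -214) - 48826)*(y(13, -90) - 46192) = ((-104 - 143) - 48826)*((-187 - 71*13 - 90*13**2) - 46192) = (-247 - 48826)*((-187 - 923 - 90*169) - 46192) = -49073*((-187 - 923 - 15210) - 46192) = -49073*(-16320 - 46192) = -49073*(-62512) = 3067651376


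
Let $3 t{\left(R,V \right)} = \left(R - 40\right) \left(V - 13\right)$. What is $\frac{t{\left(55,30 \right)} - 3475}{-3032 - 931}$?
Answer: $\frac{1130}{1321} \approx 0.85541$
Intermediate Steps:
$t{\left(R,V \right)} = \frac{\left(-40 + R\right) \left(-13 + V\right)}{3}$ ($t{\left(R,V \right)} = \frac{\left(R - 40\right) \left(V - 13\right)}{3} = \frac{\left(-40 + R\right) \left(-13 + V\right)}{3}$)
$\frac{t{\left(55,30 \right)} - 3475}{-3032 - 931} = \frac{\left(\frac{520}{3} - 400 - \frac{715}{3} + \frac{1}{3} \cdot 55 \cdot 30\right) - 3475}{-3032 - 931} = \frac{\left(\frac{520}{3} - 400 - \frac{715}{3} + 550\right) - 3475}{-3963} = \left(85 - 3475\right) \left(- \frac{1}{3963}\right) = \left(-3390\right) \left(- \frac{1}{3963}\right) = \frac{1130}{1321}$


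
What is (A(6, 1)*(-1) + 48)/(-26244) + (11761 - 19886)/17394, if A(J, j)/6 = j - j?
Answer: -457409/975402 ≈ -0.46894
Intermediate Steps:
A(J, j) = 0 (A(J, j) = 6*(j - j) = 6*0 = 0)
(A(6, 1)*(-1) + 48)/(-26244) + (11761 - 19886)/17394 = (0*(-1) + 48)/(-26244) + (11761 - 19886)/17394 = (0 + 48)*(-1/26244) - 8125*1/17394 = 48*(-1/26244) - 625/1338 = -4/2187 - 625/1338 = -457409/975402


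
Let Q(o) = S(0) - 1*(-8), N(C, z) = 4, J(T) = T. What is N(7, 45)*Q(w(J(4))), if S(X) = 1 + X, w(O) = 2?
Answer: 36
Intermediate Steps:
Q(o) = 9 (Q(o) = (1 + 0) - 1*(-8) = 1 + 8 = 9)
N(7, 45)*Q(w(J(4))) = 4*9 = 36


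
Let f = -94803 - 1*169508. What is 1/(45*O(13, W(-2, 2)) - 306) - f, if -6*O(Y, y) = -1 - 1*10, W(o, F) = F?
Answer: 118147015/447 ≈ 2.6431e+5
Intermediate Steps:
O(Y, y) = 11/6 (O(Y, y) = -(-1 - 1*10)/6 = -(-1 - 10)/6 = -⅙*(-11) = 11/6)
f = -264311 (f = -94803 - 169508 = -264311)
1/(45*O(13, W(-2, 2)) - 306) - f = 1/(45*(11/6) - 306) - 1*(-264311) = 1/(165/2 - 306) + 264311 = 1/(-447/2) + 264311 = -2/447 + 264311 = 118147015/447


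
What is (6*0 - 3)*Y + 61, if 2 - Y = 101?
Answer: 358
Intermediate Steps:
Y = -99 (Y = 2 - 1*101 = 2 - 101 = -99)
(6*0 - 3)*Y + 61 = (6*0 - 3)*(-99) + 61 = (0 - 3)*(-99) + 61 = -3*(-99) + 61 = 297 + 61 = 358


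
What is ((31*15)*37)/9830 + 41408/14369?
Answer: 130851857/28249454 ≈ 4.6320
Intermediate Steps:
((31*15)*37)/9830 + 41408/14369 = (465*37)*(1/9830) + 41408*(1/14369) = 17205*(1/9830) + 41408/14369 = 3441/1966 + 41408/14369 = 130851857/28249454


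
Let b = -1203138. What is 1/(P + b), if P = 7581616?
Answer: 1/6378478 ≈ 1.5678e-7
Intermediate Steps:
1/(P + b) = 1/(7581616 - 1203138) = 1/6378478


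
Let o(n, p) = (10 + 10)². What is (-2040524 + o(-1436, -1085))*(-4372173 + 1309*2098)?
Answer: 3317019250484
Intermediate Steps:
o(n, p) = 400 (o(n, p) = 20² = 400)
(-2040524 + o(-1436, -1085))*(-4372173 + 1309*2098) = (-2040524 + 400)*(-4372173 + 1309*2098) = -2040124*(-4372173 + 2746282) = -2040124*(-1625891) = 3317019250484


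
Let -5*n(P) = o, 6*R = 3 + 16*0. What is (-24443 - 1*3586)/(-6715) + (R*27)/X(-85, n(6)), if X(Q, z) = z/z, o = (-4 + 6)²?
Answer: 237363/13430 ≈ 17.674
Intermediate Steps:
R = ½ (R = (3 + 16*0)/6 = (3 + 0)/6 = (⅙)*3 = ½ ≈ 0.50000)
o = 4 (o = 2² = 4)
n(P) = -⅘ (n(P) = -⅕*4 = -⅘)
X(Q, z) = 1
(-24443 - 1*3586)/(-6715) + (R*27)/X(-85, n(6)) = (-24443 - 1*3586)/(-6715) + ((½)*27)/1 = (-24443 - 3586)*(-1/6715) + (27/2)*1 = -28029*(-1/6715) + 27/2 = 28029/6715 + 27/2 = 237363/13430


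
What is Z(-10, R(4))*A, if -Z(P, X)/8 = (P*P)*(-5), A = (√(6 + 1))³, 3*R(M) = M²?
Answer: 28000*√7 ≈ 74081.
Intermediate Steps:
R(M) = M²/3
A = 7*√7 (A = (√7)³ = 7*√7 ≈ 18.520)
Z(P, X) = 40*P² (Z(P, X) = -8*P*P*(-5) = -8*P²*(-5) = -(-40)*P² = 40*P²)
Z(-10, R(4))*A = (40*(-10)²)*(7*√7) = (40*100)*(7*√7) = 4000*(7*√7) = 28000*√7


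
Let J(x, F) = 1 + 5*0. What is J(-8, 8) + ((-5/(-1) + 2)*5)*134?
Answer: 4691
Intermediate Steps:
J(x, F) = 1 (J(x, F) = 1 + 0 = 1)
J(-8, 8) + ((-5/(-1) + 2)*5)*134 = 1 + ((-5/(-1) + 2)*5)*134 = 1 + ((-5*(-1) + 2)*5)*134 = 1 + ((5 + 2)*5)*134 = 1 + (7*5)*134 = 1 + 35*134 = 1 + 4690 = 4691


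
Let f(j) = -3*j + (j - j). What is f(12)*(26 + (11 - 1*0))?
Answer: -1332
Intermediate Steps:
f(j) = -3*j (f(j) = -3*j + 0 = -3*j)
f(12)*(26 + (11 - 1*0)) = (-3*12)*(26 + (11 - 1*0)) = -36*(26 + (11 + 0)) = -36*(26 + 11) = -36*37 = -1332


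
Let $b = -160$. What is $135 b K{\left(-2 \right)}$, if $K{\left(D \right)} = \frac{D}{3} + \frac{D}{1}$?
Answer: $57600$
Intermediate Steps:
$K{\left(D \right)} = \frac{4 D}{3}$ ($K{\left(D \right)} = D \frac{1}{3} + D 1 = \frac{D}{3} + D = \frac{4 D}{3}$)
$135 b K{\left(-2 \right)} = 135 \left(-160\right) \frac{4}{3} \left(-2\right) = \left(-21600\right) \left(- \frac{8}{3}\right) = 57600$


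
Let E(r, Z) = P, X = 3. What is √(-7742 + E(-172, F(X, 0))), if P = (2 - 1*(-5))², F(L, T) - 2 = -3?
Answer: 7*I*√157 ≈ 87.71*I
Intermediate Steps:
F(L, T) = -1 (F(L, T) = 2 - 3 = -1)
P = 49 (P = (2 + 5)² = 7² = 49)
E(r, Z) = 49
√(-7742 + E(-172, F(X, 0))) = √(-7742 + 49) = √(-7693) = 7*I*√157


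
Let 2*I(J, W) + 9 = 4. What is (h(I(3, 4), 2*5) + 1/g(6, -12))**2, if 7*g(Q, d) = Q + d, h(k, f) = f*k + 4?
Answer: 17689/36 ≈ 491.36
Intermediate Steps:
I(J, W) = -5/2 (I(J, W) = -9/2 + (1/2)*4 = -9/2 + 2 = -5/2)
h(k, f) = 4 + f*k
g(Q, d) = Q/7 + d/7 (g(Q, d) = (Q + d)/7 = Q/7 + d/7)
(h(I(3, 4), 2*5) + 1/g(6, -12))**2 = ((4 + (2*5)*(-5/2)) + 1/((1/7)*6 + (1/7)*(-12)))**2 = ((4 + 10*(-5/2)) + 1/(6/7 - 12/7))**2 = ((4 - 25) + 1/(-6/7))**2 = (-21 - 7/6)**2 = (-133/6)**2 = 17689/36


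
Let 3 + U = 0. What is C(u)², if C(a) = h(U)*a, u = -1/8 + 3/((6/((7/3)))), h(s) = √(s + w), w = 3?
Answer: 0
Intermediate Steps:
U = -3 (U = -3 + 0 = -3)
h(s) = √(3 + s) (h(s) = √(s + 3) = √(3 + s))
u = 25/24 (u = -1*⅛ + 3/((6/((7*(⅓))))) = -⅛ + 3/((6/(7/3))) = -⅛ + 3/((6*(3/7))) = -⅛ + 3/(18/7) = -⅛ + 3*(7/18) = -⅛ + 7/6 = 25/24 ≈ 1.0417)
C(a) = 0 (C(a) = √(3 - 3)*a = √0*a = 0*a = 0)
C(u)² = 0² = 0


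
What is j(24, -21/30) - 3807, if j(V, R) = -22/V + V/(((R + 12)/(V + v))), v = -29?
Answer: -5177935/1356 ≈ -3818.5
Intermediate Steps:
j(V, R) = -22/V + V*(-29 + V)/(12 + R) (j(V, R) = -22/V + V/(((R + 12)/(V - 29))) = -22/V + V/(((12 + R)/(-29 + V))) = -22/V + V*((-29 + V)/(12 + R)) = -22/V + V*(-29 + V)/(12 + R))
j(24, -21/30) - 3807 = (-264 + 24³ - 29*24² - (-462)/30)/(24*(12 - 21/30)) - 3807 = (-264 + 13824 - 29*576 - (-462)/30)/(24*(12 - 21*1/30)) - 3807 = (-264 + 13824 - 16704 - 22*(-7/10))/(24*(12 - 7/10)) - 3807 = (-264 + 13824 - 16704 + 77/5)/(24*(113/10)) - 3807 = (1/24)*(10/113)*(-15643/5) - 3807 = -15643/1356 - 3807 = -5177935/1356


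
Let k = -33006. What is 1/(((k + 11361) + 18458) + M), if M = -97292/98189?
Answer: -7553/24078895 ≈ -0.00031368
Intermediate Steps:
M = -7484/7553 (M = -97292*1/98189 = -7484/7553 ≈ -0.99086)
1/(((k + 11361) + 18458) + M) = 1/(((-33006 + 11361) + 18458) - 7484/7553) = 1/((-21645 + 18458) - 7484/7553) = 1/(-3187 - 7484/7553) = 1/(-24078895/7553) = -7553/24078895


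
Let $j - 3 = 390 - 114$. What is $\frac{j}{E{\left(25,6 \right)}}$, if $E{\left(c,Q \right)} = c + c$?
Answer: $\frac{279}{50} \approx 5.58$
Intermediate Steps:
$E{\left(c,Q \right)} = 2 c$
$j = 279$ ($j = 3 + \left(390 - 114\right) = 3 + 276 = 279$)
$\frac{j}{E{\left(25,6 \right)}} = \frac{279}{2 \cdot 25} = \frac{279}{50}$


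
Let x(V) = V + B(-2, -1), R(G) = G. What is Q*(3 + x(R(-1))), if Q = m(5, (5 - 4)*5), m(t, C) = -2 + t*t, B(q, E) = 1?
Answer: 69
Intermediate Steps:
x(V) = 1 + V (x(V) = V + 1 = 1 + V)
m(t, C) = -2 + t²
Q = 23 (Q = -2 + 5² = -2 + 25 = 23)
Q*(3 + x(R(-1))) = 23*(3 + (1 - 1)) = 23*(3 + 0) = 23*3 = 69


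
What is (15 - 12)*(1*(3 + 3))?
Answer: 18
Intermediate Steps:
(15 - 12)*(1*(3 + 3)) = 3*(1*6) = 3*6 = 18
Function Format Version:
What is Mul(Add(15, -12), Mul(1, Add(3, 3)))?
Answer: 18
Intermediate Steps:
Mul(Add(15, -12), Mul(1, Add(3, 3))) = Mul(3, Mul(1, 6)) = Mul(3, 6) = 18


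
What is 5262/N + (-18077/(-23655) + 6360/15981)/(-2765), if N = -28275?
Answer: -24500227894277/131353646894925 ≈ -0.18652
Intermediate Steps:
5262/N + (-18077/(-23655) + 6360/15981)/(-2765) = 5262/(-28275) + (-18077/(-23655) + 6360/15981)/(-2765) = 5262*(-1/28275) + (-18077*(-1/23655) + 6360*(1/15981))*(-1/2765) = -1754/9425 + (18077/23655 + 2120/5327)*(-1/2765) = -1754/9425 + (146444779/126010185)*(-1/2765) = -1754/9425 - 146444779/348418161525 = -24500227894277/131353646894925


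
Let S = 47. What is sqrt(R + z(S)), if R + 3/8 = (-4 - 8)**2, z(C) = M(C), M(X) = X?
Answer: 5*sqrt(122)/4 ≈ 13.807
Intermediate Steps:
z(C) = C
R = 1149/8 (R = -3/8 + (-4 - 8)**2 = -3/8 + (-12)**2 = -3/8 + 144 = 1149/8 ≈ 143.63)
sqrt(R + z(S)) = sqrt(1149/8 + 47) = sqrt(1525/8) = 5*sqrt(122)/4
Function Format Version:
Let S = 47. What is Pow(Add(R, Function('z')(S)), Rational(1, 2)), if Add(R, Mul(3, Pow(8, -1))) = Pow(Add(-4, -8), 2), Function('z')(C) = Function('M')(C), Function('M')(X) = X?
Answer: Mul(Rational(5, 4), Pow(122, Rational(1, 2))) ≈ 13.807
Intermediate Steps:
Function('z')(C) = C
R = Rational(1149, 8) (R = Add(Rational(-3, 8), Pow(Add(-4, -8), 2)) = Add(Rational(-3, 8), Pow(-12, 2)) = Add(Rational(-3, 8), 144) = Rational(1149, 8) ≈ 143.63)
Pow(Add(R, Function('z')(S)), Rational(1, 2)) = Pow(Add(Rational(1149, 8), 47), Rational(1, 2)) = Pow(Rational(1525, 8), Rational(1, 2)) = Mul(Rational(5, 4), Pow(122, Rational(1, 2)))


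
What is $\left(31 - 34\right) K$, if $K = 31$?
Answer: $-93$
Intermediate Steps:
$\left(31 - 34\right) K = \left(31 - 34\right) 31 = \left(-3\right) 31 = -93$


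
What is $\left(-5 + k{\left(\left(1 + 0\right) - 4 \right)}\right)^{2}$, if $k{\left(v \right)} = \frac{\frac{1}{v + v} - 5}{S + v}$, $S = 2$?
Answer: $\frac{1}{36} \approx 0.027778$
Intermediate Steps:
$k{\left(v \right)} = \frac{-5 + \frac{1}{2 v}}{2 + v}$ ($k{\left(v \right)} = \frac{\frac{1}{v + v} - 5}{2 + v} = \frac{\frac{1}{2 v} - 5}{2 + v} = \frac{-5 + \frac{1}{2 v}}{2 + v}$)
$\left(-5 + k{\left(\left(1 + 0\right) - 4 \right)}\right)^{2} = \left(-5 + \frac{1 - 10 \left(\left(1 + 0\right) - 4\right)}{2 \left(\left(1 + 0\right) - 4\right) \left(2 + \left(\left(1 + 0\right) - 4\right)\right)}\right)^{2} = \left(-5 + \frac{1 - 10 \left(1 - 4\right)}{2 \left(1 - 4\right) \left(2 + \left(1 - 4\right)\right)}\right)^{2} = \left(-5 + \frac{1 - -30}{2 \left(-3\right) \left(2 - 3\right)}\right)^{2} = \left(-5 + \frac{1}{2} \left(- \frac{1}{3}\right) \frac{1}{-1} \left(1 + 30\right)\right)^{2} = \left(-5 + \frac{1}{2} \left(- \frac{1}{3}\right) \left(-1\right) 31\right)^{2} = \left(-5 + \frac{31}{6}\right)^{2} = \left(\frac{1}{6}\right)^{2} = \frac{1}{36}$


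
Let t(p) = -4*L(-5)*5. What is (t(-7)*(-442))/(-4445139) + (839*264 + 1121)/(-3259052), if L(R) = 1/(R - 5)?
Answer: -986682506795/14486939148228 ≈ -0.068108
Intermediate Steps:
L(R) = 1/(-5 + R)
t(p) = 2 (t(p) = -4/(-5 - 5)*5 = -4/(-10)*5 = -4*(-⅒)*5 = (⅖)*5 = 2)
(t(-7)*(-442))/(-4445139) + (839*264 + 1121)/(-3259052) = (2*(-442))/(-4445139) + (839*264 + 1121)/(-3259052) = -884*(-1/4445139) + (221496 + 1121)*(-1/3259052) = 884/4445139 + 222617*(-1/3259052) = 884/4445139 - 222617/3259052 = -986682506795/14486939148228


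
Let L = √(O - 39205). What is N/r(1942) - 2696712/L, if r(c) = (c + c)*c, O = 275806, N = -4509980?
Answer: -1127495/1885682 - 898904*√2921/8763 ≈ -5544.6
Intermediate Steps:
r(c) = 2*c² (r(c) = (2*c)*c = 2*c²)
L = 9*√2921 (L = √(275806 - 39205) = √236601 = 9*√2921 ≈ 486.42)
N/r(1942) - 2696712/L = -4509980/(2*1942²) - 2696712*√2921/26289 = -4509980/(2*3771364) - 898904*√2921/8763 = -4509980/7542728 - 898904*√2921/8763 = -4509980*1/7542728 - 898904*√2921/8763 = -1127495/1885682 - 898904*√2921/8763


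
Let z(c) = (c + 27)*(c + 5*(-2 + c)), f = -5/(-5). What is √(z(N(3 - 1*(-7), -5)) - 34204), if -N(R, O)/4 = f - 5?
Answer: I*√30506 ≈ 174.66*I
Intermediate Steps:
f = 1 (f = -5*(-⅕) = 1)
N(R, O) = 16 (N(R, O) = -4*(1 - 5) = -4*(-4) = 16)
z(c) = (-10 + 6*c)*(27 + c) (z(c) = (27 + c)*(c + (-10 + 5*c)) = (27 + c)*(-10 + 6*c) = (-10 + 6*c)*(27 + c))
√(z(N(3 - 1*(-7), -5)) - 34204) = √((-270 + 6*16² + 152*16) - 34204) = √((-270 + 6*256 + 2432) - 34204) = √((-270 + 1536 + 2432) - 34204) = √(3698 - 34204) = √(-30506) = I*√30506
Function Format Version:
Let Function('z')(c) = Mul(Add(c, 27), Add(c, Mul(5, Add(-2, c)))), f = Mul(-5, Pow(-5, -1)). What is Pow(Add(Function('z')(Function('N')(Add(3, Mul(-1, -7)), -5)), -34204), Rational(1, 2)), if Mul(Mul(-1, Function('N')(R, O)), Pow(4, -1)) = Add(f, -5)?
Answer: Mul(I, Pow(30506, Rational(1, 2))) ≈ Mul(174.66, I)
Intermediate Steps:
f = 1 (f = Mul(-5, Rational(-1, 5)) = 1)
Function('N')(R, O) = 16 (Function('N')(R, O) = Mul(-4, Add(1, -5)) = Mul(-4, -4) = 16)
Function('z')(c) = Mul(Add(-10, Mul(6, c)), Add(27, c)) (Function('z')(c) = Mul(Add(27, c), Add(c, Add(-10, Mul(5, c)))) = Mul(Add(27, c), Add(-10, Mul(6, c))) = Mul(Add(-10, Mul(6, c)), Add(27, c)))
Pow(Add(Function('z')(Function('N')(Add(3, Mul(-1, -7)), -5)), -34204), Rational(1, 2)) = Pow(Add(Add(-270, Mul(6, Pow(16, 2)), Mul(152, 16)), -34204), Rational(1, 2)) = Pow(Add(Add(-270, Mul(6, 256), 2432), -34204), Rational(1, 2)) = Pow(Add(Add(-270, 1536, 2432), -34204), Rational(1, 2)) = Pow(Add(3698, -34204), Rational(1, 2)) = Pow(-30506, Rational(1, 2)) = Mul(I, Pow(30506, Rational(1, 2)))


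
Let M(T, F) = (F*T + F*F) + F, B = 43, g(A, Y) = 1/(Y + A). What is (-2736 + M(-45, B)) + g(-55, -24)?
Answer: -219542/79 ≈ -2779.0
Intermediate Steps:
g(A, Y) = 1/(A + Y)
M(T, F) = F + F**2 + F*T (M(T, F) = (F*T + F**2) + F = (F**2 + F*T) + F = F + F**2 + F*T)
(-2736 + M(-45, B)) + g(-55, -24) = (-2736 + 43*(1 + 43 - 45)) + 1/(-55 - 24) = (-2736 + 43*(-1)) + 1/(-79) = (-2736 - 43) - 1/79 = -2779 - 1/79 = -219542/79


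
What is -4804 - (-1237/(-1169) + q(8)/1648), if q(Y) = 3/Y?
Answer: -74056021299/15412096 ≈ -4805.1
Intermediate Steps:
-4804 - (-1237/(-1169) + q(8)/1648) = -4804 - (-1237/(-1169) + (3/8)/1648) = -4804 - (-1237*(-1/1169) + (3*(1/8))*(1/1648)) = -4804 - (1237/1169 + (3/8)*(1/1648)) = -4804 - (1237/1169 + 3/13184) = -4804 - 1*16312115/15412096 = -4804 - 16312115/15412096 = -74056021299/15412096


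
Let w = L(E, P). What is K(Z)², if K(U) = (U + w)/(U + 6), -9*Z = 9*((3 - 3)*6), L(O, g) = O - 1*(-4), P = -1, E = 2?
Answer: 1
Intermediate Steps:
L(O, g) = 4 + O (L(O, g) = O + 4 = 4 + O)
w = 6 (w = 4 + 2 = 6)
Z = 0 (Z = -(3 - 3)*6 = -0*6 = -0 = -⅑*0 = 0)
K(U) = 1 (K(U) = (U + 6)/(U + 6) = (6 + U)/(6 + U) = 1)
K(Z)² = 1² = 1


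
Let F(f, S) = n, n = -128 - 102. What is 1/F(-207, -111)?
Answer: -1/230 ≈ -0.0043478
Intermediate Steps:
n = -230
F(f, S) = -230
1/F(-207, -111) = 1/(-230) = -1/230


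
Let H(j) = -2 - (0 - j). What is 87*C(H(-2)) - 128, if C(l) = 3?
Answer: 133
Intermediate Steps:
H(j) = -2 + j (H(j) = -2 - (-1)*j = -2 + j)
87*C(H(-2)) - 128 = 87*3 - 128 = 261 - 128 = 133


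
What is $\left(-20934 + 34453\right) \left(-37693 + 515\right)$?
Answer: $-502609382$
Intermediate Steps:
$\left(-20934 + 34453\right) \left(-37693 + 515\right) = 13519 \left(-37178\right) = -502609382$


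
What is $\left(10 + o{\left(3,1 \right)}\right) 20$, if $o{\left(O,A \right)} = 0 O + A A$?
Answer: $220$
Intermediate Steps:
$o{\left(O,A \right)} = A^{2}$ ($o{\left(O,A \right)} = 0 + A^{2} = A^{2}$)
$\left(10 + o{\left(3,1 \right)}\right) 20 = \left(10 + 1^{2}\right) 20 = \left(10 + 1\right) 20 = 11 \cdot 20 = 220$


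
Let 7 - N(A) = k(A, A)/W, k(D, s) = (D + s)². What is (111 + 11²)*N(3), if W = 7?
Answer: 3016/7 ≈ 430.86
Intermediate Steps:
N(A) = 7 - 4*A²/7 (N(A) = 7 - (A + A)²/7 = 7 - (2*A)²/7 = 7 - 4*A²/7)
(111 + 11²)*N(3) = (111 + 11²)*(7 - 4/7*3²) = (111 + 121)*(7 - 4/7*9) = 232*(7 - 36/7) = 232*(13/7) = 3016/7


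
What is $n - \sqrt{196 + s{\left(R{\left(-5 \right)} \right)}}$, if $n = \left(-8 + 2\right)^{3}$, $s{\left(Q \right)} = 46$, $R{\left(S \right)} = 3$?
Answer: $-216 - 11 \sqrt{2} \approx -231.56$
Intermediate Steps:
$n = -216$ ($n = \left(-6\right)^{3} = -216$)
$n - \sqrt{196 + s{\left(R{\left(-5 \right)} \right)}} = -216 - \sqrt{196 + 46} = -216 - \sqrt{242} = -216 - 11 \sqrt{2}$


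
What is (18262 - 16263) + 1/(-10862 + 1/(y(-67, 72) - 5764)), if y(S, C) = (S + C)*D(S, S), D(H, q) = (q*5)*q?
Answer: 2311602276158/1156379381 ≈ 1999.0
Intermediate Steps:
D(H, q) = 5*q² (D(H, q) = (5*q)*q = 5*q²)
y(S, C) = 5*S²*(C + S) (y(S, C) = (S + C)*(5*S²) = (C + S)*(5*S²) = 5*S²*(C + S))
(18262 - 16263) + 1/(-10862 + 1/(y(-67, 72) - 5764)) = (18262 - 16263) + 1/(-10862 + 1/(5*(-67)²*(72 - 67) - 5764)) = 1999 + 1/(-10862 + 1/(5*4489*5 - 5764)) = 1999 + 1/(-10862 + 1/(112225 - 5764)) = 1999 + 1/(-10862 + 1/106461) = 1999 + 1/(-1156379381/106461) = 1999 - 106461/1156379381 = 2311602276158/1156379381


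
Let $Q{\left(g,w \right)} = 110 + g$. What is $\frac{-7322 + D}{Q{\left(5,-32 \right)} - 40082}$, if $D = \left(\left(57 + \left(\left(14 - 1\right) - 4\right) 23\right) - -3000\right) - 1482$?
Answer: $\frac{5540}{39967} \approx 0.13861$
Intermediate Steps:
$D = 1782$ ($D = \left(\left(57 + \left(13 - 4\right) 23\right) + 3000\right) - 1482 = \left(\left(57 + 9 \cdot 23\right) + 3000\right) - 1482 = \left(\left(57 + 207\right) + 3000\right) - 1482 = \left(264 + 3000\right) - 1482 = 3264 - 1482 = 1782$)
$\frac{-7322 + D}{Q{\left(5,-32 \right)} - 40082} = \frac{-7322 + 1782}{\left(110 + 5\right) - 40082} = - \frac{5540}{115 - 40082} = - \frac{5540}{-39967} = \left(-5540\right) \left(- \frac{1}{39967}\right) = \frac{5540}{39967}$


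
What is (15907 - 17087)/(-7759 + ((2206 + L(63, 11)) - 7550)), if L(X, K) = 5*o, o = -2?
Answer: 1180/13113 ≈ 0.089987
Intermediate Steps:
L(X, K) = -10 (L(X, K) = 5*(-2) = -10)
(15907 - 17087)/(-7759 + ((2206 + L(63, 11)) - 7550)) = (15907 - 17087)/(-7759 + ((2206 - 10) - 7550)) = -1180/(-7759 + (2196 - 7550)) = -1180/(-7759 - 5354) = -1180/(-13113) = -1180*(-1/13113) = 1180/13113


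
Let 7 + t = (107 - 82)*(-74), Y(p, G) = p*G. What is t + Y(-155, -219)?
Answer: 32088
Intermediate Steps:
Y(p, G) = G*p
t = -1857 (t = -7 + (107 - 82)*(-74) = -7 + 25*(-74) = -7 - 1850 = -1857)
t + Y(-155, -219) = -1857 - 219*(-155) = -1857 + 33945 = 32088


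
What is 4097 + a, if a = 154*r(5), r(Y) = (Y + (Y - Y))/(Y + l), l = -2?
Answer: 13061/3 ≈ 4353.7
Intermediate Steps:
r(Y) = Y/(-2 + Y) (r(Y) = (Y + (Y - Y))/(Y - 2) = (Y + 0)/(-2 + Y) = Y/(-2 + Y))
a = 770/3 (a = 154*(5/(-2 + 5)) = 154*(5/3) = 770/3 ≈ 256.67)
4097 + a = 4097 + 770/3 = 13061/3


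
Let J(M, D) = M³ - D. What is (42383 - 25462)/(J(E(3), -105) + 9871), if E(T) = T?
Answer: 16921/10003 ≈ 1.6916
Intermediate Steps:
(42383 - 25462)/(J(E(3), -105) + 9871) = (42383 - 25462)/((3³ - 1*(-105)) + 9871) = 16921/((27 + 105) + 9871) = 16921/(132 + 9871) = 16921/10003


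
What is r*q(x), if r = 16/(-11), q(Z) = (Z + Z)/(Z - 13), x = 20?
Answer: -640/77 ≈ -8.3117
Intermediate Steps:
q(Z) = 2*Z/(-13 + Z) (q(Z) = (2*Z)/(-13 + Z) = 2*Z/(-13 + Z))
r = -16/11 (r = 16*(-1/11) = -16/11 ≈ -1.4545)
r*q(x) = -32*20/(11*(-13 + 20)) = -32*20/(11*7) = -16/11*40/7 = -640/77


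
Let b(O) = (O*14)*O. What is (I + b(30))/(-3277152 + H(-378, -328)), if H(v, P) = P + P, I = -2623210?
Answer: 1305305/1638904 ≈ 0.79645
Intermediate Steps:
b(O) = 14*O**2 (b(O) = (14*O)*O = 14*O**2)
H(v, P) = 2*P
(I + b(30))/(-3277152 + H(-378, -328)) = (-2623210 + 14*30**2)/(-3277152 + 2*(-328)) = (-2623210 + 14*900)/(-3277152 - 656) = (-2623210 + 12600)/(-3277808) = -2610610*(-1/3277808) = 1305305/1638904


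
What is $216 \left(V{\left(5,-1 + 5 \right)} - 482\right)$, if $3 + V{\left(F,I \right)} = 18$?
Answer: $-100872$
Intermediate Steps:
$V{\left(F,I \right)} = 15$ ($V{\left(F,I \right)} = -3 + 18 = 15$)
$216 \left(V{\left(5,-1 + 5 \right)} - 482\right) = 216 \left(15 - 482\right) = 216 \left(-467\right) = -100872$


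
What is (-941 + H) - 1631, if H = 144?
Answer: -2428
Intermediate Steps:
(-941 + H) - 1631 = (-941 + 144) - 1631 = -797 - 1631 = -2428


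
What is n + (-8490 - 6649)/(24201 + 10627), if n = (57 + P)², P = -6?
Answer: 90572489/34828 ≈ 2600.6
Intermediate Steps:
n = 2601 (n = (57 - 6)² = 51² = 2601)
n + (-8490 - 6649)/(24201 + 10627) = 2601 + (-8490 - 6649)/(24201 + 10627) = 2601 - 15139/34828 = 90572489/34828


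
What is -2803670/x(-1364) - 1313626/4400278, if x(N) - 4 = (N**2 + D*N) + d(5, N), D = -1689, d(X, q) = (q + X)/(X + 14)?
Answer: -33833605821583/34815116143367 ≈ -0.97181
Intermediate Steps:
d(X, q) = (X + q)/(14 + X)
x(N) = 81/19 + N**2 - 32090*N/19 (x(N) = 4 + ((N**2 - 1689*N) + (5 + N)/(14 + 5)) = 4 + ((N**2 - 1689*N) + (5 + N)/19) = 4 + ((N**2 - 1689*N) + (5/19 + N/19)) = 4 + (5/19 + N**2 - 32090*N/19) = 81/19 + N**2 - 32090*N/19)
-2803670/x(-1364) - 1313626/4400278 = -2803670/(81/19 + (-1364)**2 - 32090/19*(-1364)) - 1313626/4400278 = -2803670/(81/19 + 1860496 + 43770760/19) - 1313626*1/4400278 = -2803670/79120265/19 - 656813/2200139 = -2803670*19/79120265 - 656813/2200139 = -10653946/15824053 - 656813/2200139 = -33833605821583/34815116143367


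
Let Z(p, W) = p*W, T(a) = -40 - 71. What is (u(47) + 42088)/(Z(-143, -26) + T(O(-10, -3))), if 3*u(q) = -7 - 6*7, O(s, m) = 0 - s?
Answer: 126215/10821 ≈ 11.664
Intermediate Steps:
O(s, m) = -s
T(a) = -111
Z(p, W) = W*p
u(q) = -49/3 (u(q) = (-7 - 6*7)/3 = (-7 - 42)/3 = (⅓)*(-49) = -49/3)
(u(47) + 42088)/(Z(-143, -26) + T(O(-10, -3))) = (-49/3 + 42088)/(-26*(-143) - 111) = 126215/(3*(3718 - 111)) = (126215/3)/3607 = (126215/3)*(1/3607) = 126215/10821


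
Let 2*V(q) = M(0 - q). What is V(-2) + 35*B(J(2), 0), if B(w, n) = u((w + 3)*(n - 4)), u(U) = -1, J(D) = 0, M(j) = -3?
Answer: -73/2 ≈ -36.500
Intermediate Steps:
B(w, n) = -1
V(q) = -3/2 (V(q) = (1/2)*(-3) = -3/2)
V(-2) + 35*B(J(2), 0) = -3/2 + 35*(-1) = -3/2 - 35 = -73/2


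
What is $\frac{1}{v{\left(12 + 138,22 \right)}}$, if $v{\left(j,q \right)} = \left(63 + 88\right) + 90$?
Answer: $\frac{1}{241} \approx 0.0041494$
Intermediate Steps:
$v{\left(j,q \right)} = 241$ ($v{\left(j,q \right)} = 151 + 90 = 241$)
$\frac{1}{v{\left(12 + 138,22 \right)}} = \frac{1}{241}$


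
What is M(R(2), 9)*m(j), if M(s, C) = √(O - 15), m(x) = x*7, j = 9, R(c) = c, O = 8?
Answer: 63*I*√7 ≈ 166.68*I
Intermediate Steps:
m(x) = 7*x
M(s, C) = I*√7 (M(s, C) = √(8 - 15) = √(-7) = I*√7)
M(R(2), 9)*m(j) = (I*√7)*(7*9) = (I*√7)*63 = 63*I*√7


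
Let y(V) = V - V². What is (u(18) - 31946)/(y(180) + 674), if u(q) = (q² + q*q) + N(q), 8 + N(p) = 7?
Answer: 31299/31546 ≈ 0.99217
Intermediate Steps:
N(p) = -1 (N(p) = -8 + 7 = -1)
u(q) = -1 + 2*q² (u(q) = (q² + q*q) - 1 = (q² + q²) - 1 = 2*q² - 1 = -1 + 2*q²)
(u(18) - 31946)/(y(180) + 674) = ((-1 + 2*18²) - 31946)/(180*(1 - 1*180) + 674) = ((-1 + 2*324) - 31946)/(180*(1 - 180) + 674) = ((-1 + 648) - 31946)/(180*(-179) + 674) = (647 - 31946)/(-32220 + 674) = -31299/(-31546) = -31299*(-1/31546) = 31299/31546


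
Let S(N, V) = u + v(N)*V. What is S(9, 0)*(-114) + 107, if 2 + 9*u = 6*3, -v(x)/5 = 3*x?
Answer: -287/3 ≈ -95.667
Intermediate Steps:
v(x) = -15*x
u = 16/9 (u = -2/9 + (6*3)/9 = -2/9 + (1/9)*18 = -2/9 + 2 = 16/9 ≈ 1.7778)
S(N, V) = 16/9 - 15*N*V (S(N, V) = 16/9 + (-15*N)*V = 16/9 - 15*N*V)
S(9, 0)*(-114) + 107 = (16/9 - 15*9*0)*(-114) + 107 = (16/9 + 0)*(-114) + 107 = (16/9)*(-114) + 107 = -608/3 + 107 = -287/3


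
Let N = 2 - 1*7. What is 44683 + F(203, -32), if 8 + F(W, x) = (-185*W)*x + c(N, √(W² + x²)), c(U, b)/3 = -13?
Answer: 1246396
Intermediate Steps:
N = -5 (N = 2 - 7 = -5)
c(U, b) = -39 (c(U, b) = 3*(-13) = -39)
F(W, x) = -47 - 185*W*x (F(W, x) = -8 + ((-185*W)*x - 39) = -8 + (-185*W*x - 39) = -8 + (-39 - 185*W*x) = -47 - 185*W*x)
44683 + F(203, -32) = 44683 + (-47 - 185*203*(-32)) = 44683 + (-47 + 1201760) = 44683 + 1201713 = 1246396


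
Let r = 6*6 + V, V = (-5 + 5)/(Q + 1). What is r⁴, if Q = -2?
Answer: 1679616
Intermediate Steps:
V = 0 (V = (-5 + 5)/(-2 + 1) = 0/(-1) = 0*(-1) = 0)
r = 36 (r = 6*6 + 0 = 36 + 0 = 36)
r⁴ = 36⁴ = 1679616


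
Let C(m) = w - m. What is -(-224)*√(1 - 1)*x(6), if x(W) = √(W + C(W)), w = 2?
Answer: 0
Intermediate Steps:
C(m) = 2 - m
x(W) = √2 (x(W) = √(W + (2 - W)) = √2)
-(-224)*√(1 - 1)*x(6) = -(-224)*√(1 - 1)*√2 = -(-224)*√0*√2 = -(-224)*0*√2 = -(-224)*0 = -16*0 = 0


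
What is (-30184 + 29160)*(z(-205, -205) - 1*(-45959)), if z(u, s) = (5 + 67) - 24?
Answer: -47111168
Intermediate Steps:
z(u, s) = 48 (z(u, s) = 72 - 24 = 48)
(-30184 + 29160)*(z(-205, -205) - 1*(-45959)) = (-30184 + 29160)*(48 - 1*(-45959)) = -1024*(48 + 45959) = -1024*46007 = -47111168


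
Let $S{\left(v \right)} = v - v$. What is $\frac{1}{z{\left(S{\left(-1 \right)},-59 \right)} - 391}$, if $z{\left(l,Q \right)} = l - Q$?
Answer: $- \frac{1}{332} \approx -0.003012$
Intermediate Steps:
$S{\left(v \right)} = 0$
$\frac{1}{z{\left(S{\left(-1 \right)},-59 \right)} - 391} = \frac{1}{\left(0 - -59\right) - 391} = \frac{1}{\left(0 + 59\right) - 391} = \frac{1}{59 - 391} = \frac{1}{-332} = - \frac{1}{332}$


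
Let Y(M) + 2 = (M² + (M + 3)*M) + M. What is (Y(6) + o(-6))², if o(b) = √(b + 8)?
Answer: (94 + √2)² ≈ 9103.9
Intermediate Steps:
o(b) = √(8 + b)
Y(M) = -2 + M + M² + M*(3 + M) (Y(M) = -2 + ((M² + (M + 3)*M) + M) = -2 + ((M² + (3 + M)*M) + M) = -2 + ((M² + M*(3 + M)) + M) = -2 + (M + M² + M*(3 + M)) = -2 + M + M² + M*(3 + M))
(Y(6) + o(-6))² = ((-2 + 2*6² + 4*6) + √(8 - 6))² = ((-2 + 2*36 + 24) + √2)² = ((-2 + 72 + 24) + √2)² = (94 + √2)²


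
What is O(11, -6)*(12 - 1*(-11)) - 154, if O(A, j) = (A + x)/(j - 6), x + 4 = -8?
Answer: -1825/12 ≈ -152.08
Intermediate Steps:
x = -12 (x = -4 - 8 = -12)
O(A, j) = (-12 + A)/(-6 + j) (O(A, j) = (A - 12)/(j - 6) = (-12 + A)/(-6 + j))
O(11, -6)*(12 - 1*(-11)) - 154 = ((-12 + 11)/(-6 - 6))*(12 - 1*(-11)) - 154 = (-1/(-12))*(12 + 11) - 154 = -1/12*(-1)*23 - 154 = (1/12)*23 - 154 = 23/12 - 154 = -1825/12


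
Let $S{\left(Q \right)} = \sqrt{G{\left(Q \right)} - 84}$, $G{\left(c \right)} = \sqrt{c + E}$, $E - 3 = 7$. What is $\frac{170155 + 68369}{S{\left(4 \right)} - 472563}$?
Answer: $- \frac{238524}{472563 - i \sqrt{84 - \sqrt{14}}} \approx -0.50475 - 9.5688 \cdot 10^{-6} i$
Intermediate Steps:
$E = 10$ ($E = 3 + 7 = 10$)
$G{\left(c \right)} = \sqrt{10 + c}$ ($G{\left(c \right)} = \sqrt{c + 10} = \sqrt{10 + c}$)
$S{\left(Q \right)} = \sqrt{-84 + \sqrt{10 + Q}}$ ($S{\left(Q \right)} = \sqrt{\sqrt{10 + Q} - 84} = \sqrt{-84 + \sqrt{10 + Q}}$)
$\frac{170155 + 68369}{S{\left(4 \right)} - 472563} = \frac{170155 + 68369}{\sqrt{-84 + \sqrt{10 + 4}} - 472563} = \frac{238524}{\sqrt{-84 + \sqrt{14}} - 472563} = \frac{238524}{-472563 + \sqrt{-84 + \sqrt{14}}}$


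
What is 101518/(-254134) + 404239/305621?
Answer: 35852420674/38834343607 ≈ 0.92321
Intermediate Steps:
101518/(-254134) + 404239/305621 = 101518*(-1/254134) + 404239*(1/305621) = -50759/127067 + 404239/305621 = 35852420674/38834343607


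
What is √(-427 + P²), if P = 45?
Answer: √1598 ≈ 39.975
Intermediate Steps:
√(-427 + P²) = √(-427 + 45²) = √(-427 + 2025) = √1598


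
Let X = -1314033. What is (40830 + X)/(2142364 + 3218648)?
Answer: -141467/595668 ≈ -0.23749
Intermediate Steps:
(40830 + X)/(2142364 + 3218648) = (40830 - 1314033)/(2142364 + 3218648) = -1273203/5361012 = -1273203*1/5361012 = -141467/595668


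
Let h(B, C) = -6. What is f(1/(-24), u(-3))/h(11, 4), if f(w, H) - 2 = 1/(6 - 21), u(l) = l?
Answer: -29/90 ≈ -0.32222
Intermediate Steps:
f(w, H) = 29/15 (f(w, H) = 2 + 1/(6 - 21) = 2 + 1/(-15) = 2 - 1/15 = 29/15)
f(1/(-24), u(-3))/h(11, 4) = (29/15)/(-6) = (29/15)*(-1/6) = -29/90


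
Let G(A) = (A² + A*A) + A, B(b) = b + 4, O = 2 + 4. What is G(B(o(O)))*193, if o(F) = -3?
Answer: 579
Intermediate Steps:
O = 6
B(b) = 4 + b
G(A) = A + 2*A² (G(A) = (A² + A²) + A = 2*A² + A = A + 2*A²)
G(B(o(O)))*193 = ((4 - 3)*(1 + 2*(4 - 3)))*193 = (1*(1 + 2*1))*193 = (1*(1 + 2))*193 = (1*3)*193 = 3*193 = 579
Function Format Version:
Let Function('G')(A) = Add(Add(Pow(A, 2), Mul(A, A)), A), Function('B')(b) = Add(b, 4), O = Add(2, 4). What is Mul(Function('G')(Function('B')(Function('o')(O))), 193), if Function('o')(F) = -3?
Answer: 579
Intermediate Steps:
O = 6
Function('B')(b) = Add(4, b)
Function('G')(A) = Add(A, Mul(2, Pow(A, 2))) (Function('G')(A) = Add(Add(Pow(A, 2), Pow(A, 2)), A) = Add(Mul(2, Pow(A, 2)), A) = Add(A, Mul(2, Pow(A, 2))))
Mul(Function('G')(Function('B')(Function('o')(O))), 193) = Mul(Mul(Add(4, -3), Add(1, Mul(2, Add(4, -3)))), 193) = Mul(Mul(1, Add(1, Mul(2, 1))), 193) = Mul(Mul(1, Add(1, 2)), 193) = Mul(Mul(1, 3), 193) = Mul(3, 193) = 579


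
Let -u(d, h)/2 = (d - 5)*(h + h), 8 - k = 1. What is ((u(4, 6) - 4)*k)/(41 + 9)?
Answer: 14/5 ≈ 2.8000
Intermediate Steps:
k = 7 (k = 8 - 1*1 = 8 - 1 = 7)
u(d, h) = -4*h*(-5 + d) (u(d, h) = -2*(d - 5)*(h + h) = -2*(-5 + d)*2*h = -4*h*(-5 + d))
((u(4, 6) - 4)*k)/(41 + 9) = ((4*6*(5 - 1*4) - 4)*7)/(41 + 9) = ((4*6*(5 - 4) - 4)*7)/50 = ((4*6*1 - 4)*7)*(1/50) = ((24 - 4)*7)*(1/50) = (20*7)*(1/50) = 140*(1/50) = 14/5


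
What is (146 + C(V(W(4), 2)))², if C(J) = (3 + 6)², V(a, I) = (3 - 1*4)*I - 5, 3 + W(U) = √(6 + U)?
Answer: 51529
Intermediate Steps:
W(U) = -3 + √(6 + U)
V(a, I) = -5 - I (V(a, I) = (3 - 4)*I - 5 = -I - 5 = -5 - I)
C(J) = 81 (C(J) = 9² = 81)
(146 + C(V(W(4), 2)))² = (146 + 81)² = 227² = 51529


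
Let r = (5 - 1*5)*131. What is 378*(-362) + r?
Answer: -136836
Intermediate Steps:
r = 0 (r = (5 - 5)*131 = 0*131 = 0)
378*(-362) + r = 378*(-362) + 0 = -136836 + 0 = -136836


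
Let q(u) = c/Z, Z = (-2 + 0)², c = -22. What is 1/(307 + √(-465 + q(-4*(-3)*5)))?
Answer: 614/189439 - I*√1882/189439 ≈ 0.0032411 - 0.000229*I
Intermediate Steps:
Z = 4 (Z = (-2)² = 4)
q(u) = -11/2 (q(u) = -22/4 = -22*¼ = -11/2)
1/(307 + √(-465 + q(-4*(-3)*5))) = 1/(307 + √(-465 - 11/2)) = 1/(307 + √(-941/2)) = 1/(307 + I*√1882/2)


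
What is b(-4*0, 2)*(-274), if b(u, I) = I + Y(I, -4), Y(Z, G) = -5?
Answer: 822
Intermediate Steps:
b(u, I) = -5 + I (b(u, I) = I - 5 = -5 + I)
b(-4*0, 2)*(-274) = (-5 + 2)*(-274) = -3*(-274) = 822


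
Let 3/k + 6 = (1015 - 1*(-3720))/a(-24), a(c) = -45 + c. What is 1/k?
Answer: -5149/207 ≈ -24.874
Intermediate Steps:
k = -207/5149 (k = 3/(-6 + (1015 - 1*(-3720))/(-45 - 24)) = 3/(-6 + (1015 + 3720)/(-69)) = 3/(-6 + 4735*(-1/69)) = 3/(-6 - 4735/69) = 3/(-5149/69) = 3*(-69/5149) = -207/5149 ≈ -0.040202)
1/k = 1/(-207/5149) = -5149/207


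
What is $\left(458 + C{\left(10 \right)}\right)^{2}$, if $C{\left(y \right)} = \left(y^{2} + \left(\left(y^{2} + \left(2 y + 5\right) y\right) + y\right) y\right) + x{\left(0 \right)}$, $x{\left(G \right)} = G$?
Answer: $17288964$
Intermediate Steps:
$C{\left(y \right)} = y^{2} + y \left(y + y^{2} + y \left(5 + 2 y\right)\right)$ ($C{\left(y \right)} = \left(y^{2} + \left(\left(y^{2} + \left(2 y + 5\right) y\right) + y\right) y\right) + 0 = \left(y^{2} + \left(\left(y^{2} + \left(5 + 2 y\right) y\right) + y\right) y\right) + 0 = \left(y^{2} + \left(\left(y^{2} + y \left(5 + 2 y\right)\right) + y\right) y\right) + 0 = \left(y^{2} + \left(y + y^{2} + y \left(5 + 2 y\right)\right) y\right) + 0 = \left(y^{2} + y \left(y + y^{2} + y \left(5 + 2 y\right)\right)\right) + 0 = y^{2} + y \left(y + y^{2} + y \left(5 + 2 y\right)\right)$)
$\left(458 + C{\left(10 \right)}\right)^{2} = \left(458 + 10^{2} \left(7 + 3 \cdot 10\right)\right)^{2} = \left(458 + 100 \left(7 + 30\right)\right)^{2} = \left(458 + 100 \cdot 37\right)^{2} = \left(458 + 3700\right)^{2} = 4158^{2} = 17288964$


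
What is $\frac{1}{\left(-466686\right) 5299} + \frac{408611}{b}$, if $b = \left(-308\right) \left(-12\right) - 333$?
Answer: $\frac{336827460879097}{2772198376794} \approx 121.5$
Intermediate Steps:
$b = 3363$ ($b = 3696 - 333 = 3363$)
$\frac{1}{\left(-466686\right) 5299} + \frac{408611}{b} = \frac{1}{\left(-466686\right) 5299} + \frac{408611}{3363} = \left(- \frac{1}{466686}\right) \frac{1}{5299} + 408611 \cdot \frac{1}{3363} = - \frac{1}{2472969114} + \frac{408611}{3363} = \frac{336827460879097}{2772198376794}$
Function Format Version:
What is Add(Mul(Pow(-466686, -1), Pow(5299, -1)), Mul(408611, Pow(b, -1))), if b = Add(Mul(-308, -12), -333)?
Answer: Rational(336827460879097, 2772198376794) ≈ 121.50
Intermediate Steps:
b = 3363 (b = Add(3696, -333) = 3363)
Add(Mul(Pow(-466686, -1), Pow(5299, -1)), Mul(408611, Pow(b, -1))) = Add(Mul(Pow(-466686, -1), Pow(5299, -1)), Mul(408611, Pow(3363, -1))) = Add(Mul(Rational(-1, 466686), Rational(1, 5299)), Mul(408611, Rational(1, 3363))) = Add(Rational(-1, 2472969114), Rational(408611, 3363)) = Rational(336827460879097, 2772198376794)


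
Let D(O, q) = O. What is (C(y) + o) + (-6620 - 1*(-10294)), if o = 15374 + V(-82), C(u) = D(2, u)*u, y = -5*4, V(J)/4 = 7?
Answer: 19036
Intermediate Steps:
V(J) = 28 (V(J) = 4*7 = 28)
y = -20
C(u) = 2*u
o = 15402 (o = 15374 + 28 = 15402)
(C(y) + o) + (-6620 - 1*(-10294)) = (2*(-20) + 15402) + (-6620 - 1*(-10294)) = (-40 + 15402) + (-6620 + 10294) = 15362 + 3674 = 19036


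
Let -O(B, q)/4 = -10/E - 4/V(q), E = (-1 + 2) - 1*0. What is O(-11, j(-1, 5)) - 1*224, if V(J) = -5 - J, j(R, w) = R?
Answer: -188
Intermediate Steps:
E = 1 (E = 1 + 0 = 1)
O(B, q) = 40 + 16/(-5 - q) (O(B, q) = -4*(-10/1 - 4/(-5 - q)) = -4*(-10*1 - 4/(-5 - q)) = -4*(-10 - 4/(-5 - q)) = 40 + 16/(-5 - q))
O(-11, j(-1, 5)) - 1*224 = 8*(23 + 5*(-1))/(5 - 1) - 1*224 = 8*(23 - 5)/4 - 224 = 8*(1/4)*18 - 224 = 36 - 224 = -188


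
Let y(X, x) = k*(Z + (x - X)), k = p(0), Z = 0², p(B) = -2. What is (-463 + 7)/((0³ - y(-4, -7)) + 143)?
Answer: -456/137 ≈ -3.3285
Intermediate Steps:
Z = 0
k = -2
y(X, x) = -2*x + 2*X (y(X, x) = -2*(0 + (x - X)) = -2*(x - X) = -2*x + 2*X)
(-463 + 7)/((0³ - y(-4, -7)) + 143) = (-463 + 7)/((0³ - (-2*(-7) + 2*(-4))) + 143) = -456/((0 - (14 - 8)) + 143) = -456/((0 - 1*6) + 143) = -456/((0 - 6) + 143) = -456/(-6 + 143) = -456/137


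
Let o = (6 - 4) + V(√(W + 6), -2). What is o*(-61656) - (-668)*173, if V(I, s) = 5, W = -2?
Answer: -316028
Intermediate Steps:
o = 7 (o = (6 - 4) + 5 = 2 + 5 = 7)
o*(-61656) - (-668)*173 = 7*(-61656) - (-668)*173 = -431592 - 1*(-115564) = -431592 + 115564 = -316028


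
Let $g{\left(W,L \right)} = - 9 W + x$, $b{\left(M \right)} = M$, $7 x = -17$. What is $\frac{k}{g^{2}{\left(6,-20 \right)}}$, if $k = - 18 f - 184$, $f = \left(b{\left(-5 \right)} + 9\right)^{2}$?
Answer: $- \frac{23128}{156025} \approx -0.14823$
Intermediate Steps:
$x = - \frac{17}{7}$ ($x = \frac{1}{7} \left(-17\right) = - \frac{17}{7} \approx -2.4286$)
$f = 16$ ($f = \left(-5 + 9\right)^{2} = 4^{2} = 16$)
$g{\left(W,L \right)} = - \frac{17}{7} - 9 W$ ($g{\left(W,L \right)} = - 9 W - \frac{17}{7} = - \frac{17}{7} - 9 W$)
$k = -472$ ($k = \left(-18\right) 16 - 184 = -288 - 184 = -472$)
$\frac{k}{g^{2}{\left(6,-20 \right)}} = - \frac{472}{\left(- \frac{17}{7} - 54\right)^{2}} = - \frac{472}{\left(- \frac{395}{7}\right)^{2}} = - \frac{472}{\frac{156025}{49}} = \left(-472\right) \frac{49}{156025} = - \frac{23128}{156025}$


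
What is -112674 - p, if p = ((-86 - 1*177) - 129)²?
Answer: -266338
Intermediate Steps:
p = 153664 (p = ((-86 - 177) - 129)² = (-263 - 129)² = (-392)² = 153664)
-112674 - p = -112674 - 1*153664 = -112674 - 153664 = -266338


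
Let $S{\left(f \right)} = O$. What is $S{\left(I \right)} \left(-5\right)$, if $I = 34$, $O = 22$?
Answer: $-110$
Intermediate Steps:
$S{\left(f \right)} = 22$
$S{\left(I \right)} \left(-5\right) = 22 \left(-5\right) = -110$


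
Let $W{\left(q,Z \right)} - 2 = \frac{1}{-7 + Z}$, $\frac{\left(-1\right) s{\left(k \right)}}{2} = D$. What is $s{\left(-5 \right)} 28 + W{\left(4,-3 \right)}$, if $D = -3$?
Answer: $\frac{1699}{10} \approx 169.9$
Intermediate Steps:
$s{\left(k \right)} = 6$ ($s{\left(k \right)} = \left(-2\right) \left(-3\right) = 6$)
$W{\left(q,Z \right)} = 2 + \frac{1}{-7 + Z}$
$s{\left(-5 \right)} 28 + W{\left(4,-3 \right)} = 6 \cdot 28 + \frac{-13 + 2 \left(-3\right)}{-7 - 3} = 168 + \frac{-13 - 6}{-10} = 168 - - \frac{19}{10} = 168 + \frac{19}{10} = \frac{1699}{10}$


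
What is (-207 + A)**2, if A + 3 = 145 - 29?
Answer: 8836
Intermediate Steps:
A = 113 (A = -3 + (145 - 29) = -3 + 116 = 113)
(-207 + A)**2 = (-207 + 113)**2 = (-94)**2 = 8836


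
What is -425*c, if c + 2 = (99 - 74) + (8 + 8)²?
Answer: -118575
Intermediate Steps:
c = 279 (c = -2 + ((99 - 74) + (8 + 8)²) = -2 + (25 + 16²) = -2 + (25 + 256) = -2 + 281 = 279)
-425*c = -425*279 = -118575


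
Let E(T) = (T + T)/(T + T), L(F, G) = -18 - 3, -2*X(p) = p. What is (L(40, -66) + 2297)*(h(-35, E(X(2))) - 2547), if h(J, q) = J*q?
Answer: -5876632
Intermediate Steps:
X(p) = -p/2
L(F, G) = -21
E(T) = 1 (E(T) = (2*T)/((2*T)) = (2*T)*(1/(2*T)) = 1)
(L(40, -66) + 2297)*(h(-35, E(X(2))) - 2547) = (-21 + 2297)*(-35*1 - 2547) = 2276*(-35 - 2547) = 2276*(-2582) = -5876632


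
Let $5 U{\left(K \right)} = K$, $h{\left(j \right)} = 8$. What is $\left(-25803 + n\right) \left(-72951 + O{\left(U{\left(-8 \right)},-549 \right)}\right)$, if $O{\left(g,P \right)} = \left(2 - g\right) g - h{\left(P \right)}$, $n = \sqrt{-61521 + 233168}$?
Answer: $\frac{47067742557}{25} - \frac{12768833 \sqrt{3503}}{25} \approx 1.8525 \cdot 10^{9}$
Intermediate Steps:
$n = 7 \sqrt{3503}$ ($n = \sqrt{171647} = 7 \sqrt{3503} \approx 414.3$)
$U{\left(K \right)} = \frac{K}{5}$
$O{\left(g,P \right)} = -8 + g \left(2 - g\right)$ ($O{\left(g,P \right)} = \left(2 - g\right) g - 8 = g \left(2 - g\right) - 8 = -8 + g \left(2 - g\right)$)
$\left(-25803 + n\right) \left(-72951 + O{\left(U{\left(-8 \right)},-549 \right)}\right) = \left(-25803 + 7 \sqrt{3503}\right) \left(-72951 - \left(8 + \left(\frac{1}{5} \left(-8\right)\right)^{2} - \frac{2}{5} \left(-8\right)\right)\right) = \left(-25803 + 7 \sqrt{3503}\right) \left(-72951 - \frac{344}{25}\right) = \left(-25803 + 7 \sqrt{3503}\right) \left(- \frac{1824119}{25}\right) = \frac{47067742557}{25} - \frac{12768833 \sqrt{3503}}{25}$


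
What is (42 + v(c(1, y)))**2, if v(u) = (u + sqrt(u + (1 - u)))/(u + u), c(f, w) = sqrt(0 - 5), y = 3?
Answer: 9031/5 - 17*I*sqrt(5)/2 ≈ 1806.2 - 19.007*I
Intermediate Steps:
c(f, w) = I*sqrt(5) (c(f, w) = sqrt(-5) = I*sqrt(5))
v(u) = (1 + u)/(2*u) (v(u) = (u + sqrt(1))/((2*u)) = (u + 1)*(1/(2*u)) = (1 + u)*(1/(2*u)) = (1 + u)/(2*u))
(42 + v(c(1, y)))**2 = (42 + (1 + I*sqrt(5))/(2*((I*sqrt(5)))))**2 = (42 + (-I*sqrt(5)/5)*(1 + I*sqrt(5))/2)**2 = (42 - I*sqrt(5)*(1 + I*sqrt(5))/10)**2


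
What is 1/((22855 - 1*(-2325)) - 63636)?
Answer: -1/38456 ≈ -2.6004e-5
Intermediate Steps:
1/((22855 - 1*(-2325)) - 63636) = 1/((22855 + 2325) - 63636) = 1/(25180 - 63636) = 1/(-38456) = -1/38456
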